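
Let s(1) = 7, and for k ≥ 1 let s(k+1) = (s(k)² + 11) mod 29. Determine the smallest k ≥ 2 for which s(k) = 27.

We have s(1) = 7, s(2) = 2, s(3) = 15, s(4) = 4, s(5) = 27, s(6) = 15.
Since s(6) = s(3) = 15, the sequence is eventually periodic: after a pre-period of length 2 it cycles with period 3.
The value 27 first appears (with k ≥ 2) at s(5).

5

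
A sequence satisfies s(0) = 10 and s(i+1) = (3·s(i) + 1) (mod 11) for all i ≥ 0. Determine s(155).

10

s(0) = 10; s(1) = 9; s(2) = 6; s(3) = 8; s(4) = 3; s(5) = 10.
The sequence repeats with period 5.
(155 - 0) mod 5 = 0, so s(155) = s(0) = 10.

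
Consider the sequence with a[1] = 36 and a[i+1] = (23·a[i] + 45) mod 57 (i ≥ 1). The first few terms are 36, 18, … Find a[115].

33

a[1] = 36,  a[2] = 18,  a[3] = 3,  a[4] = 0,  a[5] = 45,  a[6] = 54,  a[7] = 33,  a[8] = 6,  a[9] = 12,  a[10] = 36.
The sequence repeats with period 9.
So a[115] = a[1 + ((115-1) mod 9)] = a[7] = 33.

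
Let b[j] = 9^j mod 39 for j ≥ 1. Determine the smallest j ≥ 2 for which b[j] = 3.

2

b[1] = 9,  b[2] = 3,  b[3] = 27,  b[4] = 9.
Since b[4] = b[1] = 9, the sequence is periodic with period 3.
The value 3 first appears (with j ≥ 2) at b[2].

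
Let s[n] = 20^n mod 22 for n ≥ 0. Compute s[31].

s[0] = 1; s[1] = 20; s[2] = 4; s[3] = 14; s[4] = 16; s[5] = 12; s[6] = 20.
Since s[6] = s[1] = 20, the sequence is eventually periodic: after a pre-period of length 1 it cycles with period 5.
For n ≥ 1, s[n] depends only on (n - 1) mod 5. (31 - 1) mod 5 = 0, so s[31] = s[1] = 20.

20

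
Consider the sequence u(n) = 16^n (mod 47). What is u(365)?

Computing terms: u(0) = 1; u(1) = 16; u(2) = 21; u(3) = 7; u(4) = 18; u(5) = 6; u(6) = 2; u(7) = 32; u(8) = 42; u(9) = 14; u(10) = 36; u(11) = 12; u(12) = 4; u(13) = 17; u(14) = 37; u(15) = 28; u(16) = 25; u(17) = 24; u(18) = 8; u(19) = 34; u(20) = 27; u(21) = 9; u(22) = 3; u(23) = 1.
Since u(23) = u(0) = 1, the sequence is periodic with period 23.
(365 - 0) mod 23 = 20, so u(365) = u(20) = 27.

27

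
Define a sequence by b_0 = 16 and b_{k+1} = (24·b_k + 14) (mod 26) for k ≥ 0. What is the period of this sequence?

12

We have b_0 = 16, b_1 = 8, b_2 = 24, b_3 = 18, b_4 = 4, b_5 = 6, b_6 = 2, b_7 = 10, b_8 = 20, b_9 = 0, b_{10} = 14, b_{11} = 12, b_{12} = 16.
The sequence repeats with period 12.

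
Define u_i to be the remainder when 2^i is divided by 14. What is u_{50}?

4

We have u_0 = 1,  u_1 = 2,  u_2 = 4,  u_3 = 8,  u_4 = 2.
Since u_4 = u_1 = 2, the sequence is eventually periodic: after a pre-period of length 1 it cycles with period 3.
For i ≥ 1, u_i depends only on (i - 1) mod 3. (50 - 1) mod 3 = 1, so u_{50} = u_2 = 4.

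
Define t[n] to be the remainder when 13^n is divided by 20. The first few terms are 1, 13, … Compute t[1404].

1

We have t[0] = 1, t[1] = 13, t[2] = 9, t[3] = 17, t[4] = 1.
Since t[4] = t[0] = 1, the sequence is periodic with period 4.
So t[1404] = t[0 + ((1404-0) mod 4)] = t[0] = 1.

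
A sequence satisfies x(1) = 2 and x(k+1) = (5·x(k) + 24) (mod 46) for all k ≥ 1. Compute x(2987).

18

x(1) = 2; x(2) = 34; x(3) = 10; x(4) = 28; x(5) = 26; x(6) = 16; x(7) = 12; x(8) = 38; x(9) = 30; x(10) = 36; x(11) = 20; x(12) = 32; x(13) = 0; x(14) = 24; x(15) = 6; x(16) = 8; x(17) = 18; x(18) = 22; x(19) = 42; x(20) = 4; x(21) = 44; x(22) = 14; x(23) = 2.
The sequence repeats with period 22.
(2987 - 1) mod 22 = 16, so x(2987) = x(17) = 18.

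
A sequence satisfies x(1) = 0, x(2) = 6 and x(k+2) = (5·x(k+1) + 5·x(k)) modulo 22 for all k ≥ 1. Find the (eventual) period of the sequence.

10

We have x(1) = 0,  x(2) = 6,  x(3) = 8,  x(4) = 4,  x(5) = 16,  x(6) = 12,  x(7) = 8,  x(8) = 12,  x(9) = 12,  x(10) = 10,  x(11) = 0,  x(12) = 6.
Since (x(11), x(12)) = (x(1), x(2)) = (0, 6) (two consecutive terms determine the rest), the sequence is periodic with period 10.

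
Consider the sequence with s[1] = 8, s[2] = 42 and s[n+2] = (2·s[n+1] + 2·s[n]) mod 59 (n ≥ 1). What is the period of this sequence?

We have s[1] = 8, s[2] = 42, s[3] = 41, s[4] = 48, s[5] = 1, s[6] = 39, s[7] = 21, s[8] = 2, s[9] = 46, s[10] = 37, s[11] = 48, s[12] = 52, s[13] = 23, s[14] = 32, s[15] = 51, s[16] = 48, s[17] = 21, s[18] = 20, s[19] = 23, s[20] = 27, s[21] = 41, s[22] = 18, s[23] = 0, s[24] = 36, s[25] = 13, s[26] = 39, s[27] = 45, s[28] = 50, s[29] = 13, s[30] = 8, s[31] = 42.
Since (s[30], s[31]) = (s[1], s[2]) = (8, 42) (two consecutive terms determine the rest), the sequence is periodic with period 29.

29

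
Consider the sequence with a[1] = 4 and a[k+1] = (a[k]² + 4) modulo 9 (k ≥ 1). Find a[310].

a[1] = 4,  a[2] = 2,  a[3] = 8,  a[4] = 5,  a[5] = 2.
Since a[5] = a[2] = 2, the sequence is eventually periodic: after a pre-period of length 1 it cycles with period 3.
For k ≥ 2, a[k] depends only on (k - 2) mod 3. (310 - 2) mod 3 = 2, so a[310] = a[4] = 5.

5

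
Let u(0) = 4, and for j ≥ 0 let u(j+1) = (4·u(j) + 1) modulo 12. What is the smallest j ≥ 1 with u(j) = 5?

1

Computing terms: u(0) = 4, u(1) = 5, u(2) = 9, u(3) = 1, u(4) = 5.
Since u(4) = u(1) = 5, the sequence is eventually periodic: after a pre-period of length 1 it cycles with period 3.
The value 5 first appears (with j ≥ 1) at u(1).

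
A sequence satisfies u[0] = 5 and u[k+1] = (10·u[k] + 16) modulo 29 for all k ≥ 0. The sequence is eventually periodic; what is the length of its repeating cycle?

u[0] = 5, u[1] = 8, u[2] = 9, u[3] = 19, u[4] = 3, u[5] = 17, u[6] = 12, u[7] = 20, u[8] = 13, u[9] = 1, u[10] = 26, u[11] = 15, u[12] = 21, u[13] = 23, u[14] = 14, u[15] = 11, u[16] = 10, u[17] = 0, u[18] = 16, u[19] = 2, u[20] = 7, u[21] = 28, u[22] = 6, u[23] = 18, u[24] = 22, u[25] = 4, u[26] = 27, u[27] = 25, u[28] = 5.
The sequence repeats with period 28.

28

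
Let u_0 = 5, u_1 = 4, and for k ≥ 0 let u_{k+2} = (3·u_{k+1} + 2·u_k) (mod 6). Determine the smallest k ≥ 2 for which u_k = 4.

2

Computing terms: u_0 = 5, u_1 = 4, u_2 = 4, u_3 = 2, u_4 = 2, u_5 = 4, u_6 = 4.
Since (u_5, u_6) = (u_1, u_2) = (4, 4) (two consecutive terms determine the rest), the sequence is eventually periodic: after a pre-period of length 1 it cycles with period 4.
The value 4 first appears (with k ≥ 2) at u_2.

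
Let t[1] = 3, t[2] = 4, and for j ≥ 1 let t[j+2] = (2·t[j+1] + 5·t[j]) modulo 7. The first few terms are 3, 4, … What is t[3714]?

Computing terms: t[1] = 3, t[2] = 4, t[3] = 2, t[4] = 3, t[5] = 2, t[6] = 5, t[7] = 6, t[8] = 2, t[9] = 6, t[10] = 1, t[11] = 4, t[12] = 6, t[13] = 4, t[14] = 3, t[15] = 5, t[16] = 4, t[17] = 5, t[18] = 2, t[19] = 1, t[20] = 5, t[21] = 1, t[22] = 6, t[23] = 3, t[24] = 1, t[25] = 3, t[26] = 4.
Since (t[25], t[26]) = (t[1], t[2]) = (3, 4) (two consecutive terms determine the rest), the sequence is periodic with period 24.
(3714 - 1) mod 24 = 17, so t[3714] = t[18] = 2.

2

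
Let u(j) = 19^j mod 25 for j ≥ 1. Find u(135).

24

We have u(1) = 19,  u(2) = 11,  u(3) = 9,  u(4) = 21,  u(5) = 24,  u(6) = 6,  u(7) = 14,  u(8) = 16,  u(9) = 4,  u(10) = 1,  u(11) = 19.
Since u(11) = u(1) = 19, the sequence is periodic with period 10.
So u(135) = u(1 + ((135-1) mod 10)) = u(5) = 24.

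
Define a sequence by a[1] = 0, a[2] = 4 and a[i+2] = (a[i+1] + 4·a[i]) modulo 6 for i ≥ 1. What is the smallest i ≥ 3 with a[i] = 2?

4

Computing terms: a[1] = 0; a[2] = 4; a[3] = 4; a[4] = 2; a[5] = 0; a[6] = 2; a[7] = 2; a[8] = 4; a[9] = 0; a[10] = 4.
Since (a[9], a[10]) = (a[1], a[2]) = (0, 4) (two consecutive terms determine the rest), the sequence is periodic with period 8.
The value 2 first appears (with i ≥ 3) at a[4].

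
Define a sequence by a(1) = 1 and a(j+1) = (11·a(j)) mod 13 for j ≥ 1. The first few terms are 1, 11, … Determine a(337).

1

We have a(1) = 1; a(2) = 11; a(3) = 4; a(4) = 5; a(5) = 3; a(6) = 7; a(7) = 12; a(8) = 2; a(9) = 9; a(10) = 8; a(11) = 10; a(12) = 6; a(13) = 1.
The sequence repeats with period 12.
(337 - 1) mod 12 = 0, so a(337) = a(1) = 1.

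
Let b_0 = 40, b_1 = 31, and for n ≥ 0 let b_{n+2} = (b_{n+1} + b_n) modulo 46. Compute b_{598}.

b_0 = 40; b_1 = 31; b_2 = 25; b_3 = 10; b_4 = 35; b_5 = 45; b_6 = 34; b_7 = 33; b_8 = 21; b_9 = 8; b_{10} = 29; b_{11} = 37; b_{12} = 20; b_{13} = 11; b_{14} = 31; b_{15} = 42; b_{16} = 27; b_{17} = 23; b_{18} = 4; b_{19} = 27; b_{20} = 31; b_{21} = 12; b_{22} = 43; b_{23} = 9; b_{24} = 6; b_{25} = 15; b_{26} = 21; b_{27} = 36; b_{28} = 11; b_{29} = 1; b_{30} = 12; b_{31} = 13; b_{32} = 25; b_{33} = 38; b_{34} = 17; b_{35} = 9; b_{36} = 26; b_{37} = 35; b_{38} = 15; b_{39} = 4; b_{40} = 19; b_{41} = 23; b_{42} = 42; b_{43} = 19; b_{44} = 15; b_{45} = 34; b_{46} = 3; b_{47} = 37; b_{48} = 40; b_{49} = 31.
Since (b_{48}, b_{49}) = (b_0, b_1) = (40, 31) (two consecutive terms determine the rest), the sequence is periodic with period 48.
So b_{598} = b_{0 + ((598-0) mod 48)} = b_{22} = 43.

43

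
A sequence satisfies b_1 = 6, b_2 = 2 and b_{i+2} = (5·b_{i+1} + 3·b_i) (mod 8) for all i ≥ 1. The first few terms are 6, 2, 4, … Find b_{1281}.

b_1 = 6; b_2 = 2; b_3 = 4; b_4 = 2; b_5 = 6; b_6 = 4; b_7 = 6; b_8 = 2.
The sequence repeats with period 6.
(1281 - 1) mod 6 = 2, so b_{1281} = b_3 = 4.

4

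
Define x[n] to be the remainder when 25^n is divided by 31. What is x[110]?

5

We have x[0] = 1, x[1] = 25, x[2] = 5, x[3] = 1.
Since x[3] = x[0] = 1, the sequence is periodic with period 3.
(110 - 0) mod 3 = 2, so x[110] = x[2] = 5.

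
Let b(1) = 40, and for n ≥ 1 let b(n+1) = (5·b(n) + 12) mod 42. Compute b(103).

40

b(1) = 40,  b(2) = 2,  b(3) = 22,  b(4) = 38,  b(5) = 34,  b(6) = 14,  b(7) = 40.
The sequence repeats with period 6.
(103 - 1) mod 6 = 0, so b(103) = b(1) = 40.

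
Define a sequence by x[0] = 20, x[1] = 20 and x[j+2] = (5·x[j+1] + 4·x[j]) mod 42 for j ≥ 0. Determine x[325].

22

We have x[0] = 20; x[1] = 20; x[2] = 12; x[3] = 14; x[4] = 34; x[5] = 16; x[6] = 6; x[7] = 10; x[8] = 32; x[9] = 32; x[10] = 36; x[11] = 14; x[12] = 4; x[13] = 34; x[14] = 18; x[15] = 16; x[16] = 26; x[17] = 26; x[18] = 24; x[19] = 14; x[20] = 40; x[21] = 4; x[22] = 12; x[23] = 34; x[24] = 8; x[25] = 8; x[26] = 30; x[27] = 14; x[28] = 22; x[29] = 40; x[30] = 36; x[31] = 4; x[32] = 38; x[33] = 38; x[34] = 6; x[35] = 14; x[36] = 10; x[37] = 22; x[38] = 24; x[39] = 40; x[40] = 2; x[41] = 2; x[42] = 18; x[43] = 14; x[44] = 16; x[45] = 10; x[46] = 30; x[47] = 22; x[48] = 20; x[49] = 20.
The sequence repeats with period 48.
(325 - 0) mod 48 = 37, so x[325] = x[37] = 22.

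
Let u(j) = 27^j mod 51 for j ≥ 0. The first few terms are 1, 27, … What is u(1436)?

30

u(0) = 1; u(1) = 27; u(2) = 15; u(3) = 48; u(4) = 21; u(5) = 6; u(6) = 9; u(7) = 39; u(8) = 33; u(9) = 24; u(10) = 36; u(11) = 3; u(12) = 30; u(13) = 45; u(14) = 42; u(15) = 12; u(16) = 18; u(17) = 27.
Since u(17) = u(1) = 27, the sequence is eventually periodic: after a pre-period of length 1 it cycles with period 16.
For j ≥ 1, u(j) depends only on (j - 1) mod 16. (1436 - 1) mod 16 = 11, so u(1436) = u(12) = 30.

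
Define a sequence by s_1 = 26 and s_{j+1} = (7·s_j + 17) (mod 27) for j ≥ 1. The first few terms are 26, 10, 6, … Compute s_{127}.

Listing terms: s_1 = 26,  s_2 = 10,  s_3 = 6,  s_4 = 5,  s_5 = 25,  s_6 = 3,  s_7 = 11,  s_8 = 13,  s_9 = 0,  s_{10} = 17,  s_{11} = 1,  s_{12} = 24,  s_{13} = 23,  s_{14} = 16,  s_{15} = 21,  s_{16} = 2,  s_{17} = 4,  s_{18} = 18,  s_{19} = 8,  s_{20} = 19,  s_{21} = 15,  s_{22} = 14,  s_{23} = 7,  s_{24} = 12,  s_{25} = 20,  s_{26} = 22,  s_{27} = 9,  s_{28} = 26.
The sequence repeats with period 27.
(127 - 1) mod 27 = 18, so s_{127} = s_{19} = 8.

8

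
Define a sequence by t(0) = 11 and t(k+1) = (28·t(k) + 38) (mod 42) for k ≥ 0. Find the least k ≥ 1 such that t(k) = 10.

1

Computing terms: t(0) = 11,  t(1) = 10,  t(2) = 24,  t(3) = 38,  t(4) = 10.
Since t(4) = t(1) = 10, the sequence is eventually periodic: after a pre-period of length 1 it cycles with period 3.
The value 10 first appears (with k ≥ 1) at t(1).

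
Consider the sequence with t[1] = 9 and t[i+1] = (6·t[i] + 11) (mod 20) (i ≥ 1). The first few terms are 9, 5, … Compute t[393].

t[1] = 9, t[2] = 5, t[3] = 1, t[4] = 17, t[5] = 13, t[6] = 9.
Since t[6] = t[1] = 9, the sequence is periodic with period 5.
(393 - 1) mod 5 = 2, so t[393] = t[3] = 1.

1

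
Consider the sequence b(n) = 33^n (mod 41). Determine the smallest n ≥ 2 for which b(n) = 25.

b(1) = 33,  b(2) = 23,  b(3) = 21,  b(4) = 37,  b(5) = 32,  b(6) = 31,  b(7) = 39,  b(8) = 16,  b(9) = 36,  b(10) = 40,  b(11) = 8,  b(12) = 18,  b(13) = 20,  b(14) = 4,  b(15) = 9,  b(16) = 10,  b(17) = 2,  b(18) = 25,  b(19) = 5,  b(20) = 1,  b(21) = 33.
Since b(21) = b(1) = 33, the sequence is periodic with period 20.
The value 25 first appears (with n ≥ 2) at b(18).

18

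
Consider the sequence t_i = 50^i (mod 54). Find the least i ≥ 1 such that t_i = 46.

6

t_0 = 1,  t_1 = 50,  t_2 = 16,  t_3 = 44,  t_4 = 40,  t_5 = 2,  t_6 = 46,  t_7 = 32,  t_8 = 34,  t_9 = 26,  t_{10} = 4,  t_{11} = 38,  t_{12} = 10,  t_{13} = 14,  t_{14} = 52,  t_{15} = 8,  t_{16} = 22,  t_{17} = 20,  t_{18} = 28,  t_{19} = 50.
Since t_{19} = t_1 = 50, the sequence is eventually periodic: after a pre-period of length 1 it cycles with period 18.
The value 46 first appears (with i ≥ 1) at t_6.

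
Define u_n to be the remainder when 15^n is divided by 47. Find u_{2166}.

We have u_0 = 1,  u_1 = 15,  u_2 = 37,  u_3 = 38,  u_4 = 6,  u_5 = 43,  u_6 = 34,  u_7 = 40,  u_8 = 36,  u_9 = 23,  u_{10} = 16,  u_{11} = 5,  u_{12} = 28,  u_{13} = 44,  u_{14} = 2,  u_{15} = 30,  u_{16} = 27,  u_{17} = 29,  u_{18} = 12,  u_{19} = 39,  u_{20} = 21,  u_{21} = 33,  u_{22} = 25,  u_{23} = 46,  u_{24} = 32,  u_{25} = 10,  u_{26} = 9,  u_{27} = 41,  u_{28} = 4,  u_{29} = 13,  u_{30} = 7,  u_{31} = 11,  u_{32} = 24,  u_{33} = 31,  u_{34} = 42,  u_{35} = 19,  u_{36} = 3,  u_{37} = 45,  u_{38} = 17,  u_{39} = 20,  u_{40} = 18,  u_{41} = 35,  u_{42} = 8,  u_{43} = 26,  u_{44} = 14,  u_{45} = 22,  u_{46} = 1.
Since u_{46} = u_0 = 1, the sequence is periodic with period 46.
(2166 - 0) mod 46 = 4, so u_{2166} = u_4 = 6.

6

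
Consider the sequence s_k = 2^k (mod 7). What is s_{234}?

1

s_0 = 1; s_1 = 2; s_2 = 4; s_3 = 1.
The sequence repeats with period 3.
(234 - 0) mod 3 = 0, so s_{234} = s_0 = 1.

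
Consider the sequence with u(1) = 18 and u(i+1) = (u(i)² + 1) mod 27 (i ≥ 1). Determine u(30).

2

u(1) = 18; u(2) = 1; u(3) = 2; u(4) = 5; u(5) = 26; u(6) = 2.
Since u(6) = u(3) = 2, the sequence is eventually periodic: after a pre-period of length 2 it cycles with period 3.
For i ≥ 3, u(i) depends only on (i - 3) mod 3. (30 - 3) mod 3 = 0, so u(30) = u(3) = 2.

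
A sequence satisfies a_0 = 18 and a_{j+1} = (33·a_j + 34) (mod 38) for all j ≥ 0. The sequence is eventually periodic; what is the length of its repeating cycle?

18

Computing terms: a_0 = 18; a_1 = 20; a_2 = 10; a_3 = 22; a_4 = 0; a_5 = 34; a_6 = 16; a_7 = 30; a_8 = 36; a_9 = 6; a_{10} = 4; a_{11} = 14; a_{12} = 2; a_{13} = 24; a_{14} = 28; a_{15} = 8; a_{16} = 32; a_{17} = 26; a_{18} = 18.
The sequence repeats with period 18.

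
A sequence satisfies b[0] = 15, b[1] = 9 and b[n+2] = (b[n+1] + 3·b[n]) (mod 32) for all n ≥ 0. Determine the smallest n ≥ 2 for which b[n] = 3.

16

We have b[0] = 15; b[1] = 9; b[2] = 22; b[3] = 17; b[4] = 19; b[5] = 6; b[6] = 31; b[7] = 17; b[8] = 14; b[9] = 1; b[10] = 11; b[11] = 14; b[12] = 15; b[13] = 25; b[14] = 6; b[15] = 17; b[16] = 3; b[17] = 22; b[18] = 31; b[19] = 1; b[20] = 30; b[21] = 1; b[22] = 27; b[23] = 30; b[24] = 15; b[25] = 9.
Since (b[24], b[25]) = (b[0], b[1]) = (15, 9) (two consecutive terms determine the rest), the sequence is periodic with period 24.
The value 3 first appears (with n ≥ 2) at b[16].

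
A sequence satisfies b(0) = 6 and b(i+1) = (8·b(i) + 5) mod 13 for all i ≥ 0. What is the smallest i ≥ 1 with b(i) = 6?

4

b(0) = 6, b(1) = 1, b(2) = 0, b(3) = 5, b(4) = 6.
Since b(4) = b(0) = 6, the sequence is periodic with period 4.
The value 6 next appears (with i ≥ 1) at b(4).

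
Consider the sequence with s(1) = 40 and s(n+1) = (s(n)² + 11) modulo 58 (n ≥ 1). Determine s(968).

45

Computing terms: s(1) = 40, s(2) = 45, s(3) = 6, s(4) = 47, s(5) = 16, s(6) = 35, s(7) = 18, s(8) = 45.
Since s(8) = s(2) = 45, the sequence is eventually periodic: after a pre-period of length 1 it cycles with period 6.
For n ≥ 2, s(n) depends only on (n - 2) mod 6. (968 - 2) mod 6 = 0, so s(968) = s(2) = 45.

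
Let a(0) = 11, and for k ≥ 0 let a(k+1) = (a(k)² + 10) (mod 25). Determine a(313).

6

Computing terms: a(0) = 11, a(1) = 6, a(2) = 21, a(3) = 1, a(4) = 11.
The sequence repeats with period 4.
(313 - 0) mod 4 = 1, so a(313) = a(1) = 6.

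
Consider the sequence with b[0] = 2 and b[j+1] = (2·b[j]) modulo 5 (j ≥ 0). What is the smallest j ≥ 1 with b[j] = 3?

Computing terms: b[0] = 2,  b[1] = 4,  b[2] = 3,  b[3] = 1,  b[4] = 2.
Since b[4] = b[0] = 2, the sequence is periodic with period 4.
The value 3 first appears (with j ≥ 1) at b[2].

2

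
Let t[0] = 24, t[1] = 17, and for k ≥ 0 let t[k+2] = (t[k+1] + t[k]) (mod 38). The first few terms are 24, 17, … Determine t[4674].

24

We have t[0] = 24, t[1] = 17, t[2] = 3, t[3] = 20, t[4] = 23, t[5] = 5, t[6] = 28, t[7] = 33, t[8] = 23, t[9] = 18, t[10] = 3, t[11] = 21, t[12] = 24, t[13] = 7, t[14] = 31, t[15] = 0, t[16] = 31, t[17] = 31, t[18] = 24, t[19] = 17.
Since (t[18], t[19]) = (t[0], t[1]) = (24, 17) (two consecutive terms determine the rest), the sequence is periodic with period 18.
(4674 - 0) mod 18 = 12, so t[4674] = t[12] = 24.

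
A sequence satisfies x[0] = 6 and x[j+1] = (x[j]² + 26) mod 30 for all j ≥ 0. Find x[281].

We have x[0] = 6,  x[1] = 2,  x[2] = 0,  x[3] = 26,  x[4] = 12,  x[5] = 20,  x[6] = 6.
The sequence repeats with period 6.
(281 - 0) mod 6 = 5, so x[281] = x[5] = 20.

20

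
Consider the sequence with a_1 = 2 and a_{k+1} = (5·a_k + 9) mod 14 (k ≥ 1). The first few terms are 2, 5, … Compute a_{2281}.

2

a_1 = 2; a_2 = 5; a_3 = 6; a_4 = 11; a_5 = 8; a_6 = 7; a_7 = 2.
The sequence repeats with period 6.
So a_{2281} = a_{1 + ((2281-1) mod 6)} = a_1 = 2.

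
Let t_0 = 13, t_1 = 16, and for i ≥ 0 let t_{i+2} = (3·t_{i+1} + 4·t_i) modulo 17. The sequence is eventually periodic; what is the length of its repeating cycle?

4

We have t_0 = 13; t_1 = 16; t_2 = 15; t_3 = 7; t_4 = 13; t_5 = 16.
Since (t_4, t_5) = (t_0, t_1) = (13, 16) (two consecutive terms determine the rest), the sequence is periodic with period 4.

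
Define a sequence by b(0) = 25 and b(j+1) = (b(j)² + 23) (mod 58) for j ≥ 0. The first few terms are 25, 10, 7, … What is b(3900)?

19

Computing terms: b(0) = 25,  b(1) = 10,  b(2) = 7,  b(3) = 14,  b(4) = 45,  b(5) = 18,  b(6) = 57,  b(7) = 24,  b(8) = 19,  b(9) = 36,  b(10) = 43,  b(11) = 16,  b(12) = 47,  b(13) = 28,  b(14) = 53,  b(15) = 48,  b(16) = 7.
Since b(16) = b(2) = 7, the sequence is eventually periodic: after a pre-period of length 2 it cycles with period 14.
For j ≥ 2, b(j) depends only on (j - 2) mod 14. (3900 - 2) mod 14 = 6, so b(3900) = b(8) = 19.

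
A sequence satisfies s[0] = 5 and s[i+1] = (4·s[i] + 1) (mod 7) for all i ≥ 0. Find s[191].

1

s[0] = 5; s[1] = 0; s[2] = 1; s[3] = 5.
The sequence repeats with period 3.
So s[191] = s[0 + ((191-0) mod 3)] = s[2] = 1.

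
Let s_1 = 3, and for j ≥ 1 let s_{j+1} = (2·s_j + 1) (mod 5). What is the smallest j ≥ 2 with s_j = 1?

4

Computing terms: s_1 = 3,  s_2 = 2,  s_3 = 0,  s_4 = 1,  s_5 = 3.
The sequence repeats with period 4.
The value 1 first appears (with j ≥ 2) at s_4.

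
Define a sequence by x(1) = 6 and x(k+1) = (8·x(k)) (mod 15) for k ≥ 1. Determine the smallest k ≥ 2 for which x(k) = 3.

2

We have x(1) = 6; x(2) = 3; x(3) = 9; x(4) = 12; x(5) = 6.
Since x(5) = x(1) = 6, the sequence is periodic with period 4.
The value 3 first appears (with k ≥ 2) at x(2).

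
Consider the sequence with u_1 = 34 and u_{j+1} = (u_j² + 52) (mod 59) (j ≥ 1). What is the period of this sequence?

Listing terms: u_1 = 34; u_2 = 28; u_3 = 10; u_4 = 34.
Since u_4 = u_1 = 34, the sequence is periodic with period 3.

3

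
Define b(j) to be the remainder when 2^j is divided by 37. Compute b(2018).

We have b(0) = 1,  b(1) = 2,  b(2) = 4,  b(3) = 8,  b(4) = 16,  b(5) = 32,  b(6) = 27,  b(7) = 17,  b(8) = 34,  b(9) = 31,  b(10) = 25,  b(11) = 13,  b(12) = 26,  b(13) = 15,  b(14) = 30,  b(15) = 23,  b(16) = 9,  b(17) = 18,  b(18) = 36,  b(19) = 35,  b(20) = 33,  b(21) = 29,  b(22) = 21,  b(23) = 5,  b(24) = 10,  b(25) = 20,  b(26) = 3,  b(27) = 6,  b(28) = 12,  b(29) = 24,  b(30) = 11,  b(31) = 22,  b(32) = 7,  b(33) = 14,  b(34) = 28,  b(35) = 19,  b(36) = 1.
The sequence repeats with period 36.
(2018 - 0) mod 36 = 2, so b(2018) = b(2) = 4.

4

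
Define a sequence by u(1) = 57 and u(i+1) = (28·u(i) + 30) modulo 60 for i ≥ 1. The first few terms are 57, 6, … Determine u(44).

u(1) = 57; u(2) = 6; u(3) = 18; u(4) = 54; u(5) = 42; u(6) = 6.
Since u(6) = u(2) = 6, the sequence is eventually periodic: after a pre-period of length 1 it cycles with period 4.
For i ≥ 2, u(i) depends only on (i - 2) mod 4. (44 - 2) mod 4 = 2, so u(44) = u(4) = 54.

54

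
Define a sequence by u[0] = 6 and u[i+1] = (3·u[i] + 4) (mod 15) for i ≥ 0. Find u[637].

7

Computing terms: u[0] = 6,  u[1] = 7,  u[2] = 10,  u[3] = 4,  u[4] = 1,  u[5] = 7.
Since u[5] = u[1] = 7, the sequence is eventually periodic: after a pre-period of length 1 it cycles with period 4.
For i ≥ 1, u[i] depends only on (i - 1) mod 4. (637 - 1) mod 4 = 0, so u[637] = u[1] = 7.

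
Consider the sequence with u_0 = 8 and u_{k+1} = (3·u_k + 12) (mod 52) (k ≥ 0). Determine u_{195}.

We have u_0 = 8,  u_1 = 36,  u_2 = 16,  u_3 = 8.
Since u_3 = u_0 = 8, the sequence is periodic with period 3.
So u_{195} = u_{0 + ((195-0) mod 3)} = u_0 = 8.

8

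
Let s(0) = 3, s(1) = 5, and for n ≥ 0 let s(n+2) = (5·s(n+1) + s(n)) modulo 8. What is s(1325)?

Computing terms: s(0) = 3; s(1) = 5; s(2) = 4; s(3) = 1; s(4) = 1; s(5) = 6; s(6) = 7; s(7) = 1; s(8) = 4; s(9) = 5; s(10) = 5; s(11) = 6; s(12) = 3; s(13) = 5.
The sequence repeats with period 12.
So s(1325) = s(0 + ((1325-0) mod 12)) = s(5) = 6.

6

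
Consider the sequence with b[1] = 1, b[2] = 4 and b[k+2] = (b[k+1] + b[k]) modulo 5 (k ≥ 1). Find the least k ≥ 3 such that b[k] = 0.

We have b[1] = 1, b[2] = 4, b[3] = 0, b[4] = 4, b[5] = 4, b[6] = 3, b[7] = 2, b[8] = 0, b[9] = 2, b[10] = 2, b[11] = 4, b[12] = 1, b[13] = 0, b[14] = 1, b[15] = 1, b[16] = 2, b[17] = 3, b[18] = 0, b[19] = 3, b[20] = 3, b[21] = 1, b[22] = 4.
The sequence repeats with period 20.
The value 0 first appears (with k ≥ 3) at b[3].

3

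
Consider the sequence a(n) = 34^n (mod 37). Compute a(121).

7

a(0) = 1, a(1) = 34, a(2) = 9, a(3) = 10, a(4) = 7, a(5) = 16, a(6) = 26, a(7) = 33, a(8) = 12, a(9) = 1.
Since a(9) = a(0) = 1, the sequence is periodic with period 9.
(121 - 0) mod 9 = 4, so a(121) = a(4) = 7.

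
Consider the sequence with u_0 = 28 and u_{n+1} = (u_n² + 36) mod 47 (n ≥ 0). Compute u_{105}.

We have u_0 = 28,  u_1 = 21,  u_2 = 7,  u_3 = 38,  u_4 = 23,  u_5 = 1,  u_6 = 37,  u_7 = 42,  u_8 = 14,  u_9 = 44,  u_{10} = 45,  u_{11} = 40,  u_{12} = 38.
Since u_{12} = u_3 = 38, the sequence is eventually periodic: after a pre-period of length 3 it cycles with period 9.
For n ≥ 3, u_n depends only on (n - 3) mod 9. (105 - 3) mod 9 = 3, so u_{105} = u_6 = 37.

37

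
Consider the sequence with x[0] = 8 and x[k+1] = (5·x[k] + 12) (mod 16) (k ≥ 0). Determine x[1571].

12

Listing terms: x[0] = 8, x[1] = 4, x[2] = 0, x[3] = 12, x[4] = 8.
Since x[4] = x[0] = 8, the sequence is periodic with period 4.
So x[1571] = x[0 + ((1571-0) mod 4)] = x[3] = 12.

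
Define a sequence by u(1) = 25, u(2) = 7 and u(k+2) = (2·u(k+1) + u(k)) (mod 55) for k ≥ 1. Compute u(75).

u(1) = 25, u(2) = 7, u(3) = 39, u(4) = 30, u(5) = 44, u(6) = 8, u(7) = 5, u(8) = 18, u(9) = 41, u(10) = 45, u(11) = 21, u(12) = 32, u(13) = 30, u(14) = 37, u(15) = 49, u(16) = 25, u(17) = 44, u(18) = 3, u(19) = 50, u(20) = 48, u(21) = 36, u(22) = 10, u(23) = 1, u(24) = 12, u(25) = 25, u(26) = 7.
Since (u(25), u(26)) = (u(1), u(2)) = (25, 7) (two consecutive terms determine the rest), the sequence is periodic with period 24.
So u(75) = u(1 + ((75-1) mod 24)) = u(3) = 39.

39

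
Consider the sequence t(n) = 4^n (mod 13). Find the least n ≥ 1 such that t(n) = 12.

t(0) = 1; t(1) = 4; t(2) = 3; t(3) = 12; t(4) = 9; t(5) = 10; t(6) = 1.
Since t(6) = t(0) = 1, the sequence is periodic with period 6.
The value 12 first appears (with n ≥ 1) at t(3).

3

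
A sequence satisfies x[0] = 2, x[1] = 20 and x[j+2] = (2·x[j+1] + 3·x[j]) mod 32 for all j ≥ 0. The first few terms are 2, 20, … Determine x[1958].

6

We have x[0] = 2, x[1] = 20, x[2] = 14, x[3] = 24, x[4] = 26, x[5] = 28, x[6] = 6, x[7] = 0, x[8] = 18, x[9] = 4, x[10] = 30, x[11] = 8, x[12] = 10, x[13] = 12, x[14] = 22, x[15] = 16, x[16] = 2, x[17] = 20.
Since (x[16], x[17]) = (x[0], x[1]) = (2, 20) (two consecutive terms determine the rest), the sequence is periodic with period 16.
(1958 - 0) mod 16 = 6, so x[1958] = x[6] = 6.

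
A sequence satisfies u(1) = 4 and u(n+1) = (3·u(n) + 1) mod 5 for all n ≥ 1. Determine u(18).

3

Listing terms: u(1) = 4,  u(2) = 3,  u(3) = 0,  u(4) = 1,  u(5) = 4.
Since u(5) = u(1) = 4, the sequence is periodic with period 4.
(18 - 1) mod 4 = 1, so u(18) = u(2) = 3.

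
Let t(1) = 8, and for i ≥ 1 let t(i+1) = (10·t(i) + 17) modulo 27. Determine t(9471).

24

We have t(1) = 8,  t(2) = 16,  t(3) = 15,  t(4) = 5,  t(5) = 13,  t(6) = 12,  t(7) = 2,  t(8) = 10,  t(9) = 9,  t(10) = 26,  t(11) = 7,  t(12) = 6,  t(13) = 23,  t(14) = 4,  t(15) = 3,  t(16) = 20,  t(17) = 1,  t(18) = 0,  t(19) = 17,  t(20) = 25,  t(21) = 24,  t(22) = 14,  t(23) = 22,  t(24) = 21,  t(25) = 11,  t(26) = 19,  t(27) = 18,  t(28) = 8.
The sequence repeats with period 27.
So t(9471) = t(1 + ((9471-1) mod 27)) = t(21) = 24.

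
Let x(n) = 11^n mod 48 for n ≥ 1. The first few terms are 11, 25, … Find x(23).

Computing terms: x(1) = 11,  x(2) = 25,  x(3) = 35,  x(4) = 1,  x(5) = 11.
Since x(5) = x(1) = 11, the sequence is periodic with period 4.
So x(23) = x(1 + ((23-1) mod 4)) = x(3) = 35.

35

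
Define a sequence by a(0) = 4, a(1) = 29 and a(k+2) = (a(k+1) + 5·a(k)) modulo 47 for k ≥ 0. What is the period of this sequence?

23

a(0) = 4,  a(1) = 29,  a(2) = 2,  a(3) = 6,  a(4) = 16,  a(5) = 46,  a(6) = 32,  a(7) = 27,  a(8) = 46,  a(9) = 40,  a(10) = 35,  a(11) = 0,  a(12) = 34,  a(13) = 34,  a(14) = 16,  a(15) = 45,  a(16) = 31,  a(17) = 21,  a(18) = 35,  a(19) = 46,  a(20) = 33,  a(21) = 28,  a(22) = 5,  a(23) = 4,  a(24) = 29.
The sequence repeats with period 23.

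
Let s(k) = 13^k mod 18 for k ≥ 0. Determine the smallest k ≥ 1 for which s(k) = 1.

We have s(0) = 1; s(1) = 13; s(2) = 7; s(3) = 1.
Since s(3) = s(0) = 1, the sequence is periodic with period 3.
The value 1 next appears (with k ≥ 1) at s(3).

3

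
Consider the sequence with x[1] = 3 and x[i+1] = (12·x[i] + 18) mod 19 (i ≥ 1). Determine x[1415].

17

We have x[1] = 3,  x[2] = 16,  x[3] = 1,  x[4] = 11,  x[5] = 17,  x[6] = 13,  x[7] = 3.
Since x[7] = x[1] = 3, the sequence is periodic with period 6.
So x[1415] = x[1 + ((1415-1) mod 6)] = x[5] = 17.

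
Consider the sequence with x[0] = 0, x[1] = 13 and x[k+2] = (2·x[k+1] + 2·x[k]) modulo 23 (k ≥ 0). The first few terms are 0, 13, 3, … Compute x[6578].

Listing terms: x[0] = 0; x[1] = 13; x[2] = 3; x[3] = 9; x[4] = 1; x[5] = 20; x[6] = 19; x[7] = 9; x[8] = 10; x[9] = 15; x[10] = 4; x[11] = 15; x[12] = 15; x[13] = 14; x[14] = 12; x[15] = 6; x[16] = 13; x[17] = 15; x[18] = 10; x[19] = 4; x[20] = 5; x[21] = 18; x[22] = 0; x[23] = 13.
Since (x[22], x[23]) = (x[0], x[1]) = (0, 13) (two consecutive terms determine the rest), the sequence is periodic with period 22.
(6578 - 0) mod 22 = 0, so x[6578] = x[0] = 0.

0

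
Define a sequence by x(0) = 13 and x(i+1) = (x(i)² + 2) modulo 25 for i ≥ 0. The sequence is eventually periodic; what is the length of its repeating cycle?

8

Computing terms: x(0) = 13,  x(1) = 21,  x(2) = 18,  x(3) = 1,  x(4) = 3,  x(5) = 11,  x(6) = 23,  x(7) = 6,  x(8) = 13.
Since x(8) = x(0) = 13, the sequence is periodic with period 8.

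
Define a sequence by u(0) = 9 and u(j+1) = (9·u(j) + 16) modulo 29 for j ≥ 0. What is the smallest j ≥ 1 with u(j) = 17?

4

Computing terms: u(0) = 9,  u(1) = 10,  u(2) = 19,  u(3) = 13,  u(4) = 17,  u(5) = 24,  u(6) = 0,  u(7) = 16,  u(8) = 15,  u(9) = 6,  u(10) = 12,  u(11) = 8,  u(12) = 1,  u(13) = 25,  u(14) = 9.
Since u(14) = u(0) = 9, the sequence is periodic with period 14.
The value 17 first appears (with j ≥ 1) at u(4).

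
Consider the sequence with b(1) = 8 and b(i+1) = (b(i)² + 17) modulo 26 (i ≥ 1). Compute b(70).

17

We have b(1) = 8; b(2) = 3; b(3) = 0; b(4) = 17; b(5) = 20; b(6) = 1; b(7) = 18; b(8) = 3.
Since b(8) = b(2) = 3, the sequence is eventually periodic: after a pre-period of length 1 it cycles with period 6.
For i ≥ 2, b(i) depends only on (i - 2) mod 6. (70 - 2) mod 6 = 2, so b(70) = b(4) = 17.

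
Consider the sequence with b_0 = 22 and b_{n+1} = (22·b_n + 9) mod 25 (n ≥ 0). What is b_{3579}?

4

b_0 = 22,  b_1 = 18,  b_2 = 5,  b_3 = 19,  b_4 = 2,  b_5 = 3,  b_6 = 0,  b_7 = 9,  b_8 = 7,  b_9 = 13,  b_{10} = 20,  b_{11} = 24,  b_{12} = 12,  b_{13} = 23,  b_{14} = 15,  b_{15} = 14,  b_{16} = 17,  b_{17} = 8,  b_{18} = 10,  b_{19} = 4,  b_{20} = 22.
Since b_{20} = b_0 = 22, the sequence is periodic with period 20.
So b_{3579} = b_{0 + ((3579-0) mod 20)} = b_{19} = 4.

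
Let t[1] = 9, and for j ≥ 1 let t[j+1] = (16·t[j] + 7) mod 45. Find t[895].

12

Computing terms: t[1] = 9,  t[2] = 16,  t[3] = 38,  t[4] = 30,  t[5] = 37,  t[6] = 14,  t[7] = 6,  t[8] = 13,  t[9] = 35,  t[10] = 27,  t[11] = 34,  t[12] = 11,  t[13] = 3,  t[14] = 10,  t[15] = 32,  t[16] = 24,  t[17] = 31,  t[18] = 8,  t[19] = 0,  t[20] = 7,  t[21] = 29,  t[22] = 21,  t[23] = 28,  t[24] = 5,  t[25] = 42,  t[26] = 4,  t[27] = 26,  t[28] = 18,  t[29] = 25,  t[30] = 2,  t[31] = 39,  t[32] = 1,  t[33] = 23,  t[34] = 15,  t[35] = 22,  t[36] = 44,  t[37] = 36,  t[38] = 43,  t[39] = 20,  t[40] = 12,  t[41] = 19,  t[42] = 41,  t[43] = 33,  t[44] = 40,  t[45] = 17,  t[46] = 9.
Since t[46] = t[1] = 9, the sequence is periodic with period 45.
(895 - 1) mod 45 = 39, so t[895] = t[40] = 12.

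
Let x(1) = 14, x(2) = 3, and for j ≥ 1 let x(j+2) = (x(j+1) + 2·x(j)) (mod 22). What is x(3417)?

19

Listing terms: x(1) = 14; x(2) = 3; x(3) = 9; x(4) = 15; x(5) = 11; x(6) = 19; x(7) = 19; x(8) = 13; x(9) = 7; x(10) = 11; x(11) = 3; x(12) = 3; x(13) = 9.
Since (x(12), x(13)) = (x(2), x(3)) = (3, 9) (two consecutive terms determine the rest), the sequence is eventually periodic: after a pre-period of length 1 it cycles with period 10.
For j ≥ 2, x(j) depends only on (j - 2) mod 10. (3417 - 2) mod 10 = 5, so x(3417) = x(7) = 19.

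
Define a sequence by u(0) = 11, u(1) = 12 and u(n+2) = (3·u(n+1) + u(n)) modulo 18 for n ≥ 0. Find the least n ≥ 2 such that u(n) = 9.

3

We have u(0) = 11; u(1) = 12; u(2) = 11; u(3) = 9; u(4) = 2; u(5) = 15; u(6) = 11; u(7) = 12.
Since (u(6), u(7)) = (u(0), u(1)) = (11, 12) (two consecutive terms determine the rest), the sequence is periodic with period 6.
The value 9 first appears (with n ≥ 2) at u(3).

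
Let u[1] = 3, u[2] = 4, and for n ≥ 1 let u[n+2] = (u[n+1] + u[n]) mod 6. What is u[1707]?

Listing terms: u[1] = 3,  u[2] = 4,  u[3] = 1,  u[4] = 5,  u[5] = 0,  u[6] = 5,  u[7] = 5,  u[8] = 4,  u[9] = 3,  u[10] = 1,  u[11] = 4,  u[12] = 5,  u[13] = 3,  u[14] = 2,  u[15] = 5,  u[16] = 1,  u[17] = 0,  u[18] = 1,  u[19] = 1,  u[20] = 2,  u[21] = 3,  u[22] = 5,  u[23] = 2,  u[24] = 1,  u[25] = 3,  u[26] = 4.
The sequence repeats with period 24.
So u[1707] = u[1 + ((1707-1) mod 24)] = u[3] = 1.

1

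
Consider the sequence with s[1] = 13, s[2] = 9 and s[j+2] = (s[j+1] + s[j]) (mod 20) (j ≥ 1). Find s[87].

s[1] = 13,  s[2] = 9,  s[3] = 2,  s[4] = 11,  s[5] = 13,  s[6] = 4,  s[7] = 17,  s[8] = 1,  s[9] = 18,  s[10] = 19,  s[11] = 17,  s[12] = 16,  s[13] = 13,  s[14] = 9.
Since (s[13], s[14]) = (s[1], s[2]) = (13, 9) (two consecutive terms determine the rest), the sequence is periodic with period 12.
(87 - 1) mod 12 = 2, so s[87] = s[3] = 2.

2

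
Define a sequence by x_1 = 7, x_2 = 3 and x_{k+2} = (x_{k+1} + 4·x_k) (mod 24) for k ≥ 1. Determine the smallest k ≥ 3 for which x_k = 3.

x_1 = 7; x_2 = 3; x_3 = 7; x_4 = 19; x_5 = 23; x_6 = 3; x_7 = 23; x_8 = 11; x_9 = 7; x_{10} = 3.
Since (x_9, x_{10}) = (x_1, x_2) = (7, 3) (two consecutive terms determine the rest), the sequence is periodic with period 8.
The value 3 first appears (with k ≥ 3) at x_6.

6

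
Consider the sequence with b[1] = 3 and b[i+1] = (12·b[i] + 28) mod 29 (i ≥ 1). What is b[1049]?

3

b[1] = 3; b[2] = 6; b[3] = 13; b[4] = 10; b[5] = 3.
Since b[5] = b[1] = 3, the sequence is periodic with period 4.
So b[1049] = b[1 + ((1049-1) mod 4)] = b[1] = 3.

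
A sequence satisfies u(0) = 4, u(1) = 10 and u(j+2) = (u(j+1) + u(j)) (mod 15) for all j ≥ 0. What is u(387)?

12

Listing terms: u(0) = 4; u(1) = 10; u(2) = 14; u(3) = 9; u(4) = 8; u(5) = 2; u(6) = 10; u(7) = 12; u(8) = 7; u(9) = 4; u(10) = 11; u(11) = 0; u(12) = 11; u(13) = 11; u(14) = 7; u(15) = 3; u(16) = 10; u(17) = 13; u(18) = 8; u(19) = 6; u(20) = 14; u(21) = 5; u(22) = 4; u(23) = 9; u(24) = 13; u(25) = 7; u(26) = 5; u(27) = 12; u(28) = 2; u(29) = 14; u(30) = 1; u(31) = 0; u(32) = 1; u(33) = 1; u(34) = 2; u(35) = 3; u(36) = 5; u(37) = 8; u(38) = 13; u(39) = 6; u(40) = 4; u(41) = 10.
The sequence repeats with period 40.
(387 - 0) mod 40 = 27, so u(387) = u(27) = 12.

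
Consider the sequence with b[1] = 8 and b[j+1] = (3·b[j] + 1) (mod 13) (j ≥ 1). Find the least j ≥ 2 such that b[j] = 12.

2

We have b[1] = 8,  b[2] = 12,  b[3] = 11,  b[4] = 8.
The sequence repeats with period 3.
The value 12 first appears (with j ≥ 2) at b[2].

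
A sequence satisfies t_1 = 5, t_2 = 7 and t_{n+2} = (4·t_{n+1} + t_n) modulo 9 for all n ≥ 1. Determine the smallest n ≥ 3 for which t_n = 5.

8

Computing terms: t_1 = 5,  t_2 = 7,  t_3 = 6,  t_4 = 4,  t_5 = 4,  t_6 = 2,  t_7 = 3,  t_8 = 5,  t_9 = 5,  t_{10} = 7.
Since (t_9, t_{10}) = (t_1, t_2) = (5, 7) (two consecutive terms determine the rest), the sequence is periodic with period 8.
The value 5 first appears (with n ≥ 3) at t_8.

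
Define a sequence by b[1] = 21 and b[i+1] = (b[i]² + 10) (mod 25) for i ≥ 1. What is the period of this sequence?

4

Listing terms: b[1] = 21; b[2] = 1; b[3] = 11; b[4] = 6; b[5] = 21.
The sequence repeats with period 4.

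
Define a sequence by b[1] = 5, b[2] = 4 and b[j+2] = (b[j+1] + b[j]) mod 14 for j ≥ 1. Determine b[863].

Listing terms: b[1] = 5, b[2] = 4, b[3] = 9, b[4] = 13, b[5] = 8, b[6] = 7, b[7] = 1, b[8] = 8, b[9] = 9, b[10] = 3, b[11] = 12, b[12] = 1, b[13] = 13, b[14] = 0, b[15] = 13, b[16] = 13, b[17] = 12, b[18] = 11, b[19] = 9, b[20] = 6, b[21] = 1, b[22] = 7, b[23] = 8, b[24] = 1, b[25] = 9, b[26] = 10, b[27] = 5, b[28] = 1, b[29] = 6, b[30] = 7, b[31] = 13, b[32] = 6, b[33] = 5, b[34] = 11, b[35] = 2, b[36] = 13, b[37] = 1, b[38] = 0, b[39] = 1, b[40] = 1, b[41] = 2, b[42] = 3, b[43] = 5, b[44] = 8, b[45] = 13, b[46] = 7, b[47] = 6, b[48] = 13, b[49] = 5, b[50] = 4.
Since (b[49], b[50]) = (b[1], b[2]) = (5, 4) (two consecutive terms determine the rest), the sequence is periodic with period 48.
So b[863] = b[1 + ((863-1) mod 48)] = b[47] = 6.

6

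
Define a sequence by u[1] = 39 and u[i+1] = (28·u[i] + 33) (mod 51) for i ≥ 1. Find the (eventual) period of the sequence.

16

Computing terms: u[1] = 39, u[2] = 3, u[3] = 15, u[4] = 45, u[5] = 18, u[6] = 27, u[7] = 24, u[8] = 42, u[9] = 36, u[10] = 21, u[11] = 9, u[12] = 30, u[13] = 6, u[14] = 48, u[15] = 0, u[16] = 33, u[17] = 39.
Since u[17] = u[1] = 39, the sequence is periodic with period 16.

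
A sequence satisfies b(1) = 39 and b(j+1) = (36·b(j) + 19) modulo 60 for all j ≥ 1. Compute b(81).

19

Computing terms: b(1) = 39,  b(2) = 43,  b(3) = 7,  b(4) = 31,  b(5) = 55,  b(6) = 19,  b(7) = 43.
Since b(7) = b(2) = 43, the sequence is eventually periodic: after a pre-period of length 1 it cycles with period 5.
For j ≥ 2, b(j) depends only on (j - 2) mod 5. (81 - 2) mod 5 = 4, so b(81) = b(6) = 19.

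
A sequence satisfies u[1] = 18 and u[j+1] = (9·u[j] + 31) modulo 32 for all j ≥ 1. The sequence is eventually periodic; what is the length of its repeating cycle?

32

Listing terms: u[1] = 18, u[2] = 1, u[3] = 8, u[4] = 7, u[5] = 30, u[6] = 13, u[7] = 20, u[8] = 19, u[9] = 10, u[10] = 25, u[11] = 0, u[12] = 31, u[13] = 22, u[14] = 5, u[15] = 12, u[16] = 11, u[17] = 2, u[18] = 17, u[19] = 24, u[20] = 23, u[21] = 14, u[22] = 29, u[23] = 4, u[24] = 3, u[25] = 26, u[26] = 9, u[27] = 16, u[28] = 15, u[29] = 6, u[30] = 21, u[31] = 28, u[32] = 27, u[33] = 18.
Since u[33] = u[1] = 18, the sequence is periodic with period 32.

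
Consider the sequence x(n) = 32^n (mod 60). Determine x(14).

4

Computing terms: x(0) = 1; x(1) = 32; x(2) = 4; x(3) = 8; x(4) = 16; x(5) = 32.
Since x(5) = x(1) = 32, the sequence is eventually periodic: after a pre-period of length 1 it cycles with period 4.
For n ≥ 1, x(n) depends only on (n - 1) mod 4. (14 - 1) mod 4 = 1, so x(14) = x(2) = 4.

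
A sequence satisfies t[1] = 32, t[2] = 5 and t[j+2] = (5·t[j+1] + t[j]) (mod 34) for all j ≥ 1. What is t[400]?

18

t[1] = 32,  t[2] = 5,  t[3] = 23,  t[4] = 18,  t[5] = 11,  t[6] = 5,  t[7] = 2,  t[8] = 15,  t[9] = 9,  t[10] = 26,  t[11] = 3,  t[12] = 7,  t[13] = 4,  t[14] = 27,  t[15] = 3,  t[16] = 8,  t[17] = 9,  t[18] = 19,  t[19] = 2,  t[20] = 29,  t[21] = 11,  t[22] = 16,  t[23] = 23,  t[24] = 29,  t[25] = 32,  t[26] = 19,  t[27] = 25,  t[28] = 8,  t[29] = 31,  t[30] = 27,  t[31] = 30,  t[32] = 7,  t[33] = 31,  t[34] = 26,  t[35] = 25,  t[36] = 15,  t[37] = 32,  t[38] = 5.
Since (t[37], t[38]) = (t[1], t[2]) = (32, 5) (two consecutive terms determine the rest), the sequence is periodic with period 36.
So t[400] = t[1 + ((400-1) mod 36)] = t[4] = 18.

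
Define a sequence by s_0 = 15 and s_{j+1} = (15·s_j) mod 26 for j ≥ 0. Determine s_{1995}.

Computing terms: s_0 = 15, s_1 = 17, s_2 = 21, s_3 = 3, s_4 = 19, s_5 = 25, s_6 = 11, s_7 = 9, s_8 = 5, s_9 = 23, s_{10} = 7, s_{11} = 1, s_{12} = 15.
The sequence repeats with period 12.
(1995 - 0) mod 12 = 3, so s_{1995} = s_3 = 3.

3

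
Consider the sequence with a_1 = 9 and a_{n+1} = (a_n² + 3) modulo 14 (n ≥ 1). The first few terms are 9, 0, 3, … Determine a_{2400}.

10

Computing terms: a_1 = 9, a_2 = 0, a_3 = 3, a_4 = 12, a_5 = 7, a_6 = 10, a_7 = 5, a_8 = 0.
Since a_8 = a_2 = 0, the sequence is eventually periodic: after a pre-period of length 1 it cycles with period 6.
For n ≥ 2, a_n depends only on (n - 2) mod 6. (2400 - 2) mod 6 = 4, so a_{2400} = a_6 = 10.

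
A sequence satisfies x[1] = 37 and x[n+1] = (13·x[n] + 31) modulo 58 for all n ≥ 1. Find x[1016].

40

Listing terms: x[1] = 37,  x[2] = 48,  x[3] = 17,  x[4] = 20,  x[5] = 1,  x[6] = 44,  x[7] = 23,  x[8] = 40,  x[9] = 29,  x[10] = 2,  x[11] = 57,  x[12] = 18,  x[13] = 33,  x[14] = 54,  x[15] = 37.
The sequence repeats with period 14.
So x[1016] = x[1 + ((1016-1) mod 14)] = x[8] = 40.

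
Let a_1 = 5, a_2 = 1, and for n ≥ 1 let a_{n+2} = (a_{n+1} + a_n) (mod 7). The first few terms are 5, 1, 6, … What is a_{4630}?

Listing terms: a_1 = 5; a_2 = 1; a_3 = 6; a_4 = 0; a_5 = 6; a_6 = 6; a_7 = 5; a_8 = 4; a_9 = 2; a_{10} = 6; a_{11} = 1; a_{12} = 0; a_{13} = 1; a_{14} = 1; a_{15} = 2; a_{16} = 3; a_{17} = 5; a_{18} = 1.
The sequence repeats with period 16.
So a_{4630} = a_{1 + ((4630-1) mod 16)} = a_6 = 6.

6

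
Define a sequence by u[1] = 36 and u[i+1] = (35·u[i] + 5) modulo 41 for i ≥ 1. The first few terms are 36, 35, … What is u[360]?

29

u[1] = 36,  u[2] = 35,  u[3] = 0,  u[4] = 5,  u[5] = 16,  u[6] = 32,  u[7] = 18,  u[8] = 20,  u[9] = 8,  u[10] = 39,  u[11] = 17,  u[12] = 26,  u[13] = 13,  u[14] = 9,  u[15] = 33,  u[16] = 12,  u[17] = 15,  u[18] = 38,  u[19] = 23,  u[20] = 31,  u[21] = 24,  u[22] = 25,  u[23] = 19,  u[24] = 14,  u[25] = 3,  u[26] = 28,  u[27] = 1,  u[28] = 40,  u[29] = 11,  u[30] = 21,  u[31] = 2,  u[32] = 34,  u[33] = 6,  u[34] = 10,  u[35] = 27,  u[36] = 7,  u[37] = 4,  u[38] = 22,  u[39] = 37,  u[40] = 29,  u[41] = 36.
The sequence repeats with period 40.
(360 - 1) mod 40 = 39, so u[360] = u[40] = 29.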